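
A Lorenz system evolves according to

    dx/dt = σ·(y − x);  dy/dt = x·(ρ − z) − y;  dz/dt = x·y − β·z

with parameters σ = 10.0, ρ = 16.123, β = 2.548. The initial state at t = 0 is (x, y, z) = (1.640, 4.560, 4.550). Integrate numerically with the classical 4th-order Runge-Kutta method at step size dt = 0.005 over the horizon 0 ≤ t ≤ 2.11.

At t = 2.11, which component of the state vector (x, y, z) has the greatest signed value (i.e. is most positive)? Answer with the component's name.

t=0.000: state=(1.640, 4.560, 4.550)
step 1 (dt=0.005): k1=(29.200, 14.420, -4.115), k2=(28.830, 15.246, -3.694), k3=(28.860, 15.232, -3.698), k4=(28.519, 16.047, -3.274); state += dt/6·(k1+2k2+2k3+k4)
t=0.005: state=(1.784, 4.636, 4.532)
t=0.010: state=(1.925, 4.720, 4.517)
t=0.015: state=(2.064, 4.812, 4.507)
continuing one RK4 step at a time; state shown every 20 steps (Δt=0.1):
t=0.100: state=(4.401, 7.417, 5.162)
t=0.200: state=(7.976, 11.966, 9.453)
t=0.300: state=(11.190, 12.629, 18.686)
t=0.400: state=(9.620, 5.442, 23.362)
t=0.500: state=(4.971, 0.801, 19.877)
t=0.600: state=(2.002, 0.167, 15.506)
t=0.700: state=(0.931, 0.436, 12.050)
t=0.800: state=(0.749, 0.805, 9.383)
t=0.900: state=(0.971, 1.354, 7.352)
t=1.000: state=(1.547, 2.350, 5.901)
t=1.100: state=(2.684, 4.227, 5.182)
t=1.200: state=(4.795, 7.546, 5.961)
t=1.300: state=(8.130, 11.811, 10.313)
t=1.400: state=(10.934, 11.961, 18.880)
t=1.500: state=(9.258, 5.323, 22.784)
t=1.600: state=(4.976, 1.162, 19.478)
t=1.700: state=(2.256, 0.577, 15.317)
t=1.800: state=(1.300, 0.905, 11.975)
t=1.900: state=(1.242, 1.458, 9.408)
t=2.000: state=(1.689, 2.377, 7.535)
t=2.100: state=(2.683, 4.036, 6.453)
t=2.110: state=(2.823, 4.261, 6.403)
compare at T: x=2.823, y=4.261, z=6.403

largest component: z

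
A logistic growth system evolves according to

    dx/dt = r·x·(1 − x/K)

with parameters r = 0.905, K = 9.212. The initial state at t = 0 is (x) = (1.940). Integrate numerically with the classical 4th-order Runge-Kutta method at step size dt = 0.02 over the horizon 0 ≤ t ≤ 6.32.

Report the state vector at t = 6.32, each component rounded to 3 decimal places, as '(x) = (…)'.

t=0.000: state=(1.940)
step 1 (dt=0.02): k1=(1.386), k2=(1.393), k3=(1.393), k4=(1.400); state += dt/6·(k1+2k2+2k3+k4)
t=0.020: state=(1.968)
t=0.040: state=(1.996)
t=0.060: state=(2.024)
continuing one RK4 step at a time; state shown every 25 steps (Δt=0.5):
t=0.500: state=(2.722)
t=1.000: state=(3.661)
t=1.500: state=(4.689)
t=2.000: state=(5.710)
t=2.500: state=(6.626)
t=3.000: state=(7.380)
t=3.500: state=(7.956)
t=4.000: state=(8.372)
t=4.500: state=(8.659)
t=5.000: state=(8.852)
t=5.500: state=(8.980)
t=6.000: state=(9.063)
t=6.320: state=(9.100)

(x) = (9.100)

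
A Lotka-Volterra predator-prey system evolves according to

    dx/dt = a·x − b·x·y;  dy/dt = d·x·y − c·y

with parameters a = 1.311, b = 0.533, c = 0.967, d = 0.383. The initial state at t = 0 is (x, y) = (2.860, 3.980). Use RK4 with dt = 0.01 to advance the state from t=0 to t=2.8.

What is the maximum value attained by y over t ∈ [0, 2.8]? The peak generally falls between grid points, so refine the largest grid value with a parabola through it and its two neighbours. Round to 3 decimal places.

max y = 4.018

t=0.000: state=(2.860, 3.980)
step 1 (dt=0.01): k1=(-2.318, 0.511), k2=(-2.312, 0.494), k3=(-2.312, 0.494), k4=(-2.306, 0.476); state += dt/6·(k1+2k2+2k3+k4)
t=0.010: state=(2.837, 3.985)
t=0.020: state=(2.814, 3.990)
t=0.030: state=(2.791, 3.994)
continuing one RK4 step at a time; state shown every 10 steps (Δt=0.1):
t=0.100: state=(2.635, 4.014)
t=0.200: state=(2.425, 4.014)
t=0.300: state=(2.233, 3.984)
t=0.400: state=(2.062, 3.927)
t=0.500: state=(1.911, 3.846)
t=0.600: state=(1.779, 3.747)
t=0.700: state=(1.666, 3.634)
t=0.800: state=(1.570, 3.510)
t=0.900: state=(1.490, 3.378)
t=1.000: state=(1.424, 3.243)
t=1.100: state=(1.371, 3.106)
t=1.200: state=(1.329, 2.969)
t=1.300: state=(1.298, 2.834)
t=1.400: state=(1.277, 2.703)
t=1.500: state=(1.265, 2.576)
t=1.600: state=(1.261, 2.454)
t=1.700: state=(1.265, 2.339)
t=1.800: state=(1.277, 2.229)
t=1.900: state=(1.297, 2.126)
t=2.000: state=(1.324, 2.029)
t=2.100: state=(1.358, 1.939)
t=2.200: state=(1.399, 1.856)
t=2.300: state=(1.448, 1.779)
t=2.400: state=(1.504, 1.709)
t=2.500: state=(1.568, 1.645)
t=2.600: state=(1.640, 1.588)
t=2.700: state=(1.721, 1.538)
t=2.800: state=(1.809, 1.494)
largest grid value and its neighbours: y(0.140)=4.01798, y(0.150)=4.01819, y(0.160)=4.01807
parabola through these three points peaks at t≈0.151 with y≈4.01819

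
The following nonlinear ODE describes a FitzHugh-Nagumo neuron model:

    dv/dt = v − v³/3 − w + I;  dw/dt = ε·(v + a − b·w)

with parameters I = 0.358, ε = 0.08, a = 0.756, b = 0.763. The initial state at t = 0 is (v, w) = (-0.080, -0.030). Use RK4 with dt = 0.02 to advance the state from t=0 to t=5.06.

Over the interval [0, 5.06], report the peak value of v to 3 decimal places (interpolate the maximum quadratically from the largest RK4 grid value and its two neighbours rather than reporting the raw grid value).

t=0.000: state=(-0.080, -0.030)
step 1 (dt=0.02): k1=(0.308, 0.056), k2=(0.311, 0.056), k3=(0.311, 0.056), k4=(0.313, 0.056); state += dt/6·(k1+2k2+2k3+k4)
t=0.020: state=(-0.074, -0.029)
t=0.040: state=(-0.067, -0.028)
t=0.060: state=(-0.061, -0.027)
continuing one RK4 step at a time; state shown every 10 steps (Δt=0.2):
t=0.200: state=(-0.013, -0.018)
t=0.400: state=(0.066, -0.006)
t=0.600: state=(0.160, 0.008)
t=0.800: state=(0.270, 0.023)
t=1.000: state=(0.399, 0.041)
t=1.200: state=(0.548, 0.060)
t=1.400: state=(0.715, 0.081)
t=1.600: state=(0.894, 0.105)
t=1.800: state=(1.075, 0.131)
t=2.000: state=(1.244, 0.160)
t=2.200: state=(1.391, 0.191)
t=2.400: state=(1.507, 0.224)
t=2.600: state=(1.592, 0.258)
t=2.800: state=(1.648, 0.293)
t=3.000: state=(1.682, 0.328)
t=3.200: state=(1.700, 0.363)
t=3.400: state=(1.707, 0.397)
t=3.600: state=(1.705, 0.432)
t=3.800: state=(1.699, 0.465)
t=4.000: state=(1.689, 0.499)
t=4.200: state=(1.676, 0.531)
t=4.400: state=(1.662, 0.564)
t=4.600: state=(1.647, 0.595)
t=4.800: state=(1.631, 0.626)
t=5.000: state=(1.614, 0.656)
t=5.060: state=(1.609, 0.665)
largest grid value and its neighbours: v(3.440)=1.70695, v(3.460)=1.70698, v(3.480)=1.70693
parabola through these three points peaks at t≈3.457 with v≈1.70698

max v = 1.707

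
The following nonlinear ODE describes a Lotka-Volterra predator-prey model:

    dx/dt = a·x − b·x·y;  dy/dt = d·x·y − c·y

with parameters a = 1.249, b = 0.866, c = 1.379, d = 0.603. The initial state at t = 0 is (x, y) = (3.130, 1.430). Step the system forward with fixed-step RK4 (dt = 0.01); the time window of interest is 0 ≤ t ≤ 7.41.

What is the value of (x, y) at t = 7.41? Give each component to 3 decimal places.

(x, y) = (1.651, 1.269)

t=0.000: state=(3.130, 1.430)
step 1 (dt=0.01): k1=(0.033, 0.727), k2=(0.023, 0.729), k3=(0.023, 0.729), k4=(0.013, 0.731); state += dt/6·(k1+2k2+2k3+k4)
t=0.010: state=(3.130, 1.437)
t=0.020: state=(3.130, 1.445)
t=0.030: state=(3.130, 1.452)
continuing one RK4 step at a time; state shown every 25 steps (Δt=0.25):
t=0.250: state=(3.075, 1.620)
t=0.500: state=(2.900, 1.803)
t=0.750: state=(2.640, 1.940)
t=1.000: state=(2.351, 2.002)
t=1.250: state=(2.084, 1.980)
t=1.500: state=(1.872, 1.888)
t=1.750: state=(1.724, 1.753)
t=2.000: state=(1.638, 1.599)
t=2.250: state=(1.611, 1.446)
t=2.500: state=(1.634, 1.307)
t=2.750: state=(1.705, 1.190)
t=3.000: state=(1.819, 1.099)
t=3.250: state=(1.974, 1.036)
t=3.500: state=(2.165, 1.002)
t=3.750: state=(2.383, 1.000)
t=4.000: state=(2.615, 1.032)
t=4.250: state=(2.838, 1.103)
t=4.500: state=(3.020, 1.217)
t=4.750: state=(3.120, 1.371)
t=5.000: state=(3.108, 1.555)
t=5.250: state=(2.970, 1.744)
t=5.500: state=(2.733, 1.901)
t=5.750: state=(2.447, 1.991)
t=6.000: state=(2.168, 1.996)
t=6.250: state=(1.936, 1.925)
t=6.500: state=(1.766, 1.801)
t=6.750: state=(1.660, 1.651)
t=7.000: state=(1.614, 1.496)
t=7.250: state=(1.621, 1.351)
t=7.410: state=(1.651, 1.269)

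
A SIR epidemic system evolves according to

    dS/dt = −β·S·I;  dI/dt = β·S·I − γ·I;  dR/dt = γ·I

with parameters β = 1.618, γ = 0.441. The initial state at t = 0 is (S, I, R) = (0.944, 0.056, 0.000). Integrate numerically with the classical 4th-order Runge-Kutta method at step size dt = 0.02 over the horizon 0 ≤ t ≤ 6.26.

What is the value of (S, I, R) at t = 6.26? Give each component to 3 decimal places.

(S, I, R) = (0.062, 0.195, 0.743)

t=0.000: state=(0.944, 0.056, 0.000)
step 1 (dt=0.02): k1=(-0.086, 0.061, 0.025), k2=(-0.086, 0.061, 0.025), k3=(-0.086, 0.061, 0.025), k4=(-0.087, 0.062, 0.025); state += dt/6·(k1+2k2+2k3+k4)
t=0.020: state=(0.942, 0.057, 0.000)
t=0.040: state=(0.941, 0.058, 0.001)
t=0.060: state=(0.939, 0.060, 0.002)
continuing one RK4 step at a time; state shown every 25 steps (Δt=0.5):
t=0.500: state=(0.889, 0.094, 0.016)
t=1.000: state=(0.806, 0.151, 0.043)
t=1.500: state=(0.694, 0.222, 0.084)
t=2.000: state=(0.562, 0.296, 0.141)
t=2.500: state=(0.431, 0.355, 0.213)
t=3.000: state=(0.319, 0.385, 0.296)
t=3.500: state=(0.233, 0.386, 0.381)
t=4.000: state=(0.172, 0.364, 0.464)
t=4.500: state=(0.130, 0.329, 0.541)
t=5.000: state=(0.101, 0.290, 0.609)
t=5.500: state=(0.081, 0.250, 0.669)
t=6.000: state=(0.067, 0.213, 0.720)
t=6.260: state=(0.062, 0.195, 0.743)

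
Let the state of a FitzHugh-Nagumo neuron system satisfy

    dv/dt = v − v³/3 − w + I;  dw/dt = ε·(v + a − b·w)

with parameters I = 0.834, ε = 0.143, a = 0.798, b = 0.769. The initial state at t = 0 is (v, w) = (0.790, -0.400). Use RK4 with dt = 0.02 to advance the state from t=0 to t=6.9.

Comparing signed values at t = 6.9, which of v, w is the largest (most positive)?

t=0.000: state=(0.790, -0.400)
step 1 (dt=0.02): k1=(1.860, 0.271), k2=(1.864, 0.273), k3=(1.864, 0.273), k4=(1.867, 0.276); state += dt/6·(k1+2k2+2k3+k4)
t=0.020: state=(0.827, -0.395)
t=0.040: state=(0.865, -0.389)
t=0.060: state=(0.902, -0.383)
continuing one RK4 step at a time; state shown every 25 steps (Δt=0.5):
t=0.500: state=(1.633, -0.237)
t=1.000: state=(1.981, -0.040)
t=1.500: state=(2.017, 0.158)
t=2.000: state=(1.976, 0.344)
t=2.500: state=(1.919, 0.517)
t=3.000: state=(1.858, 0.676)
t=3.500: state=(1.796, 0.822)
t=4.000: state=(1.734, 0.957)
t=4.500: state=(1.670, 1.079)
t=5.000: state=(1.605, 1.191)
t=5.500: state=(1.539, 1.292)
t=6.000: state=(1.471, 1.383)
t=6.500: state=(1.400, 1.465)
t=6.900: state=(1.341, 1.523)
compare at T: v=1.341, w=1.523

largest component: w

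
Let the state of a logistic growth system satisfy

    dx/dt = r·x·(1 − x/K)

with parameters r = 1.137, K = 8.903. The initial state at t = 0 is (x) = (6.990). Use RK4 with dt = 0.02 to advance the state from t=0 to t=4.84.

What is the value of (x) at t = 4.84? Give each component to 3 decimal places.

t=0.000: state=(6.990)
step 1 (dt=0.02): k1=(1.708), k2=(1.697), k3=(1.697), k4=(1.686); state += dt/6·(k1+2k2+2k3+k4)
t=0.020: state=(7.024)
t=0.040: state=(7.057)
t=0.060: state=(7.090)
continuing one RK4 step at a time; state shown every 10 steps (Δt=0.2):
t=0.200: state=(7.309)
t=0.400: state=(7.586)
t=0.600: state=(7.821)
t=0.800: state=(8.019)
t=1.000: state=(8.184)
t=1.200: state=(8.321)
t=1.400: state=(8.433)
t=1.600: state=(8.525)
t=1.800: state=(8.599)
t=2.000: state=(8.659)
t=2.200: state=(8.708)
t=2.400: state=(8.747)
t=2.600: state=(8.778)
t=2.800: state=(8.803)
t=3.000: state=(8.823)
t=3.200: state=(8.839)
t=3.400: state=(8.852)
t=3.600: state=(8.863)
t=3.800: state=(8.871)
t=4.000: state=(8.877)
t=4.200: state=(8.882)
t=4.400: state=(8.887)
t=4.600: state=(8.890)
t=4.800: state=(8.893)
t=4.840: state=(8.893)

(x) = (8.893)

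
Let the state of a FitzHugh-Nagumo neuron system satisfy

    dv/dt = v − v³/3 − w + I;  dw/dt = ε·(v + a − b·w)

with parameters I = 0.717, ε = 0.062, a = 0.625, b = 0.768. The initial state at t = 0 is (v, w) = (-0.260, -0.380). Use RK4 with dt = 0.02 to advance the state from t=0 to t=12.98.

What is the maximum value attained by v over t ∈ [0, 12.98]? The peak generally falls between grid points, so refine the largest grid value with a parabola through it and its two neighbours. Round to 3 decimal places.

t=0.000: state=(-0.260, -0.380)
step 1 (dt=0.02): k1=(0.843, 0.041), k2=(0.850, 0.041), k3=(0.850, 0.041), k4=(0.858, 0.042); state += dt/6·(k1+2k2+2k3+k4)
t=0.020: state=(-0.243, -0.379)
t=0.040: state=(-0.226, -0.378)
t=0.060: state=(-0.208, -0.377)
continuing one RK4 step at a time; state shown every 25 steps (Δt=0.5):
t=0.500: state=(0.276, -0.352)
t=1.000: state=(1.063, -0.305)
t=1.500: state=(1.750, -0.234)
t=2.000: state=(2.000, -0.151)
t=2.500: state=(2.038, -0.066)
t=3.000: state=(2.025, 0.017)
t=3.500: state=(2.001, 0.097)
t=4.000: state=(1.976, 0.175)
t=4.500: state=(1.949, 0.250)
t=5.000: state=(1.923, 0.322)
t=5.500: state=(1.897, 0.393)
t=6.000: state=(1.870, 0.460)
t=6.500: state=(1.844, 0.525)
t=7.000: state=(1.817, 0.588)
t=7.500: state=(1.790, 0.649)
t=8.000: state=(1.763, 0.707)
t=8.500: state=(1.736, 0.763)
t=9.000: state=(1.709, 0.817)
t=9.500: state=(1.681, 0.869)
t=10.000: state=(1.654, 0.919)
t=10.500: state=(1.626, 0.967)
t=11.000: state=(1.598, 1.012)
t=11.500: state=(1.569, 1.056)
t=12.000: state=(1.540, 1.098)
t=12.500: state=(1.511, 1.138)
t=12.980: state=(1.482, 1.175)
largest grid value and its neighbours: v(2.480)=2.03808, v(2.500)=2.03811, v(2.520)=2.03807
parabola through these three points peaks at t≈2.497 with v≈2.03811

max v = 2.038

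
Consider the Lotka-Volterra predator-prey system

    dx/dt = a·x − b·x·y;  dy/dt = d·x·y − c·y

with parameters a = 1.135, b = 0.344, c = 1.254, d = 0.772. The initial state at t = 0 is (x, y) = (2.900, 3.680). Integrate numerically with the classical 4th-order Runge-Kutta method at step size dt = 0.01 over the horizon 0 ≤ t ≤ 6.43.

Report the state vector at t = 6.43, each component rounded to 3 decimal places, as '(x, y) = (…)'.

(x, y) = (1.517, 6.076)

t=0.000: state=(2.900, 3.680)
step 1 (dt=0.01): k1=(-0.380, 3.624), k2=(-0.397, 3.636), k3=(-0.398, 3.636), k4=(-0.415, 3.648); state += dt/6·(k1+2k2+2k3+k4)
t=0.010: state=(2.896, 3.716)
t=0.020: state=(2.892, 3.753)
t=0.030: state=(2.887, 3.790)
continuing one RK4 step at a time; state shown every 25 steps (Δt=0.25):
t=0.250: state=(2.695, 4.631)
t=0.500: state=(2.312, 5.499)
t=0.750: state=(1.865, 6.014)
t=1.000: state=(1.469, 6.056)
t=1.250: state=(1.174, 5.702)
t=1.500: state=(0.978, 5.123)
t=1.750: state=(0.860, 4.466)
t=2.000: state=(0.800, 3.828)
t=2.250: state=(0.784, 3.258)
t=2.500: state=(0.804, 2.774)
t=2.750: state=(0.856, 2.378)
t=3.000: state=(0.939, 2.066)
t=3.250: state=(1.056, 1.830)
t=3.500: state=(1.207, 1.663)
t=3.750: state=(1.396, 1.561)
t=4.000: state=(1.625, 1.526)
t=4.250: state=(1.890, 1.565)
t=4.500: state=(2.184, 1.694)
t=4.750: state=(2.483, 1.943)
t=5.000: state=(2.745, 2.355)
t=5.250: state=(2.903, 2.975)
t=5.500: state=(2.884, 3.813)
t=5.750: state=(2.648, 4.770)
t=6.000: state=(2.247, 5.601)
t=6.250: state=(1.803, 6.050)
t=6.430: state=(1.517, 6.076)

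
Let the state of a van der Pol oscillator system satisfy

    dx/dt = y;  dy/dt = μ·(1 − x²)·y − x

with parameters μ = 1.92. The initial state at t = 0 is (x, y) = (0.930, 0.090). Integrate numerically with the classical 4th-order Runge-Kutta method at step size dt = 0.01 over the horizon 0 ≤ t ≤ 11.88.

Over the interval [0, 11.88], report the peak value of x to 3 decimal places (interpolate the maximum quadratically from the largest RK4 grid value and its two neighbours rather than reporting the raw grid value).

max x = 2.019

t=0.000: state=(0.930, 0.090)
step 1 (dt=0.01): k1=(0.090, -0.907), k2=(0.085, -0.908), k3=(0.085, -0.908), k4=(0.081, -0.910); state += dt/6·(k1+2k2+2k3+k4)
t=0.010: state=(0.931, 0.081)
t=0.020: state=(0.932, 0.072)
t=0.030: state=(0.932, 0.063)
continuing one RK4 step at a time; state shown every 50 steps (Δt=0.5):
t=0.500: state=(0.856, -0.395)
t=1.000: state=(0.501, -1.110)
t=1.500: state=(-0.429, -2.819)
t=2.000: state=(-1.766, -1.326)
t=2.500: state=(-1.901, 0.234)
t=3.000: state=(-1.733, 0.401)
t=3.500: state=(-1.508, 0.508)
t=4.000: state=(-1.211, 0.704)
t=4.500: state=(-0.753, 1.222)
t=5.000: state=(0.214, 2.970)
t=5.500: state=(1.801, 1.755)
t=6.000: state=(1.998, -0.218)
t=6.500: state=(1.840, -0.369)
t=7.000: state=(1.637, -0.449)
t=7.500: state=(1.383, -0.580)
t=8.000: state=(1.031, -0.874)
t=8.500: state=(0.414, -1.782)
t=9.000: state=(-1.011, -3.708)
t=9.500: state=(-2.007, -0.269)
t=10.000: state=(-1.934, 0.319)
t=10.500: state=(-1.751, 0.403)
t=11.000: state=(-1.528, 0.499)
t=11.500: state=(-1.238, 0.683)
t=11.880: state=(-0.928, 0.990)
largest grid value and its neighbours: x(5.820)=2.01918, x(5.830)=2.01926, x(5.840)=2.01914
parabola through these three points peaks at t≈5.829 with x≈2.01926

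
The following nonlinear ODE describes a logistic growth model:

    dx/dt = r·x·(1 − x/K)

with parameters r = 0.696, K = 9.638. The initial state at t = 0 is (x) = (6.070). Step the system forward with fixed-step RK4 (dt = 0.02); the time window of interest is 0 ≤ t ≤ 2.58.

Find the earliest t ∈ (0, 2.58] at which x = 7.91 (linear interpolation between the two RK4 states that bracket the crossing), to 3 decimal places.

t = 1.422

t=0.000: state=(6.070)
step 1 (dt=0.02): k1=(1.564), k2=(1.561), k3=(1.561), k4=(1.558); state += dt/6·(k1+2k2+2k3+k4)
t=0.020: state=(6.101)
t=0.040: state=(6.132)
t=0.060: state=(6.163)
continuing one RK4 step at a time; state shown every 5 steps (Δt=0.1):
t=0.100: state=(6.225)
t=0.200: state=(6.377)
t=0.300: state=(6.525)
t=0.400: state=(6.670)
t=0.500: state=(6.811)
t=0.600: state=(6.948)
t=0.700: state=(7.081)
t=0.800: state=(7.210)
t=0.900: state=(7.334)
t=1.000: state=(7.454)
t=1.100: state=(7.569)
t=1.200: state=(7.680)
t=1.300: state=(7.786)
t=1.400: state=(7.888)
t=1.420: state=(7.908)
next step: t=1.440: state=(7.928) — x has crossed 7.91
linear interpolation between t=1.420 (7.90789) and t=1.440 (7.92756) → t≈1.422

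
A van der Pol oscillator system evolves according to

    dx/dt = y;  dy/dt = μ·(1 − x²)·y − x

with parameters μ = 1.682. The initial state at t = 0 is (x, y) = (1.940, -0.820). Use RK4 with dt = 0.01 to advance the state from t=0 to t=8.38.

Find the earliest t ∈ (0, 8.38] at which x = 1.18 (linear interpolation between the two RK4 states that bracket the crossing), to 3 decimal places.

t=0.000: state=(1.940, -0.820)
step 1 (dt=0.01): k1=(-0.820, 1.872), k2=(-0.811, 1.811), k3=(-0.811, 1.812), k4=(-0.802, 1.753); state += dt/6·(k1+2k2+2k3+k4)
t=0.010: state=(1.932, -0.802)
t=0.020: state=(1.924, -0.785)
t=0.030: state=(1.916, -0.769)
continuing one RK4 step at a time; state shown every 50 steps (Δt=0.5):
t=0.500: state=(1.630, -0.562)
t=1.000: state=(1.324, -0.692)
t=1.190: state=(1.183, -0.795)
next step: t=1.200: state=(1.175, -0.802) — x has crossed 1.18
linear interpolation between t=1.190 (1.18296) and t=1.200 (1.17497) → t≈1.194

t = 1.194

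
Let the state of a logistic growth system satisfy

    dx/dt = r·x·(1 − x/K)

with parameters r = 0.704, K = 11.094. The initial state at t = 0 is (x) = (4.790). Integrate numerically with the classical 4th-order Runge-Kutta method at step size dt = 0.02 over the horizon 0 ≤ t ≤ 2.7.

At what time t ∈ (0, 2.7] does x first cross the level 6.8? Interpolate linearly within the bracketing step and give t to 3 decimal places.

t = 1.043

t=0.000: state=(4.790)
step 1 (dt=0.02): k1=(1.916), k2=(1.918), k3=(1.918), k4=(1.920); state += dt/6·(k1+2k2+2k3+k4)
t=0.020: state=(4.828)
t=0.040: state=(4.867)
t=0.060: state=(4.905)
continuing one RK4 step at a time; state shown every 5 steps (Δt=0.1):
t=0.100: state=(4.982)
t=0.200: state=(5.176)
t=0.300: state=(5.371)
t=0.400: state=(5.566)
t=0.500: state=(5.761)
t=0.600: state=(5.956)
t=0.700: state=(6.150)
t=0.800: state=(6.342)
t=0.900: state=(6.532)
t=1.000: state=(6.720)
t=1.040: state=(6.794)
next step: t=1.060: state=(6.831) — x has crossed 6.8
linear interpolation between t=1.040 (6.79421) and t=1.060 (6.83123) → t≈1.043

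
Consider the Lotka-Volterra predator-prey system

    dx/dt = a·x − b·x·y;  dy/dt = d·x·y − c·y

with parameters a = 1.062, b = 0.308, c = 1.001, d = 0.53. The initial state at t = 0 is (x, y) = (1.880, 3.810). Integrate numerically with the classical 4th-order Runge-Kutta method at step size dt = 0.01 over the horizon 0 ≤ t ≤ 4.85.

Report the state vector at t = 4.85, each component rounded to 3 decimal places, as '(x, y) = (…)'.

(x, y) = (2.086, 3.542)

t=0.000: state=(1.880, 3.810)
step 1 (dt=0.01): k1=(-0.210, -0.018), k2=(-0.209, -0.020), k3=(-0.209, -0.020), k4=(-0.209, -0.022); state += dt/6·(k1+2k2+2k3+k4)
t=0.010: state=(1.878, 3.810)
t=0.020: state=(1.876, 3.810)
t=0.030: state=(1.874, 3.809)
continuing one RK4 step at a time; state shown every 20 steps (Δt=0.2):
t=0.200: state=(1.839, 3.798)
t=0.400: state=(1.801, 3.771)
t=0.600: state=(1.768, 3.729)
t=0.800: state=(1.740, 3.676)
t=1.000: state=(1.719, 3.614)
t=1.200: state=(1.705, 3.547)
t=1.400: state=(1.698, 3.477)
t=1.600: state=(1.699, 3.408)
t=1.800: state=(1.707, 3.341)
t=2.000: state=(1.721, 3.280)
t=2.200: state=(1.742, 3.226)
t=2.400: state=(1.769, 3.180)
t=2.600: state=(1.800, 3.145)
t=2.800: state=(1.836, 3.122)
t=3.000: state=(1.874, 3.110)
t=3.200: state=(1.913, 3.112)
t=3.400: state=(1.952, 3.127)
t=3.600: state=(1.990, 3.154)
t=3.800: state=(2.024, 3.194)
t=4.000: state=(2.053, 3.245)
t=4.200: state=(2.075, 3.306)
t=4.400: state=(2.089, 3.375)
t=4.600: state=(2.093, 3.448)
t=4.800: state=(2.088, 3.523)
t=4.850: state=(2.086, 3.542)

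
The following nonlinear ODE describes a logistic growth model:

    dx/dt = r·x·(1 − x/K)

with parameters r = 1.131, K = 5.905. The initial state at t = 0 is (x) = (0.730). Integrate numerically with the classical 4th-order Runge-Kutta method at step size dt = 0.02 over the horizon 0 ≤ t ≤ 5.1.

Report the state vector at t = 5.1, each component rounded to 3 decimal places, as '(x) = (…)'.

t=0.000: state=(0.730)
step 1 (dt=0.02): k1=(0.724), k2=(0.730), k3=(0.730), k4=(0.736); state += dt/6·(k1+2k2+2k3+k4)
t=0.020: state=(0.745)
t=0.040: state=(0.759)
t=0.060: state=(0.775)
continuing one RK4 step at a time; state shown every 10 steps (Δt=0.2):
t=0.200: state=(0.887)
t=0.400: state=(1.072)
t=0.600: state=(1.285)
t=0.800: state=(1.526)
t=1.000: state=(1.796)
t=1.200: state=(2.091)
t=1.400: state=(2.405)
t=1.600: state=(2.733)
t=1.800: state=(3.066)
t=2.000: state=(3.397)
t=2.200: state=(3.717)
t=2.400: state=(4.018)
t=2.600: state=(4.296)
t=2.800: state=(4.547)
t=3.000: state=(4.769)
t=3.200: state=(4.962)
t=3.400: state=(5.128)
t=3.600: state=(5.268)
t=3.800: state=(5.386)
t=4.000: state=(5.483)
t=4.200: state=(5.564)
t=4.400: state=(5.630)
t=4.600: state=(5.683)
t=4.800: state=(5.727)
t=5.000: state=(5.762)
t=5.100: state=(5.777)

(x) = (5.777)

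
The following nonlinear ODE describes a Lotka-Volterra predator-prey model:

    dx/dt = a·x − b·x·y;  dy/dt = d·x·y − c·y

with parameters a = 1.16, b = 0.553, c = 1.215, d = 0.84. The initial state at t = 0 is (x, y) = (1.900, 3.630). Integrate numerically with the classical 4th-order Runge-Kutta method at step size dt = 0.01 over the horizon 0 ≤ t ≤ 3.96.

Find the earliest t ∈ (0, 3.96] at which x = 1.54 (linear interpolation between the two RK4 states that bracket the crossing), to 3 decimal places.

t=0.000: state=(1.900, 3.630)
step 1 (dt=0.01): k1=(-1.610, 1.383), k2=(-1.610, 1.361), k3=(-1.610, 1.361), k4=(-1.611, 1.339); state += dt/6·(k1+2k2+2k3+k4)
t=0.010: state=(1.884, 3.644)
t=0.020: state=(1.868, 3.657)
t=0.030: state=(1.852, 3.669)
continuing one RK4 step at a time; state shown every 20 steps (Δt=0.2):
t=0.200: state=(1.585, 3.814)
t=0.230: state=(1.540, 3.825)
next step: t=0.240: state=(1.526, 3.828) — x has crossed 1.54
linear interpolation between t=0.230 (1.54017) and t=0.240 (1.52552) → t≈0.230

t = 0.230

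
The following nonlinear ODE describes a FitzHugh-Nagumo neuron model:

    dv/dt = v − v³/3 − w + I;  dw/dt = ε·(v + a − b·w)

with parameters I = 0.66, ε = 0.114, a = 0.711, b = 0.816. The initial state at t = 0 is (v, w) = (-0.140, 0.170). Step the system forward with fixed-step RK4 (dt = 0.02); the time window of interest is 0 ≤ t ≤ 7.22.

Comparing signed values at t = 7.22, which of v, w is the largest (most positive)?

t=0.000: state=(-0.140, 0.170)
step 1 (dt=0.02): k1=(0.351, 0.049), k2=(0.354, 0.050), k3=(0.354, 0.050), k4=(0.357, 0.050); state += dt/6·(k1+2k2+2k3+k4)
t=0.020: state=(-0.133, 0.171)
t=0.040: state=(-0.126, 0.172)
t=0.060: state=(-0.118, 0.173)
continuing one RK4 step at a time; state shown every 25 steps (Δt=0.5):
t=0.500: state=(0.079, 0.200)
t=1.000: state=(0.413, 0.243)
t=1.500: state=(0.875, 0.307)
t=2.000: state=(1.346, 0.396)
t=2.500: state=(1.630, 0.501)
t=3.000: state=(1.723, 0.612)
t=3.500: state=(1.724, 0.720)
t=4.000: state=(1.691, 0.822)
t=4.500: state=(1.645, 0.917)
t=5.000: state=(1.595, 1.005)
t=5.500: state=(1.542, 1.087)
t=6.000: state=(1.488, 1.161)
t=6.500: state=(1.431, 1.229)
t=7.000: state=(1.372, 1.291)
t=7.220: state=(1.346, 1.316)
compare at T: v=1.346, w=1.316

largest component: v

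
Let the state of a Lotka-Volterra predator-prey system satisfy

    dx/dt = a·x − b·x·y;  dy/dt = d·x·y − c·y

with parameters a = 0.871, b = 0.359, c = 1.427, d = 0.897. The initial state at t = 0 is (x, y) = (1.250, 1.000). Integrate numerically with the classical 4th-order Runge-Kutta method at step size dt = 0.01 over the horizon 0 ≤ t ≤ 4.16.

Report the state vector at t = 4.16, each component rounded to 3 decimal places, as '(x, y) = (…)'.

(x, y) = (0.786, 2.886)

t=0.000: state=(1.250, 1.000)
step 1 (dt=0.01): k1=(0.640, -0.306), k2=(0.642, -0.302), k3=(0.642, -0.302), k4=(0.645, -0.299); state += dt/6·(k1+2k2+2k3+k4)
t=0.010: state=(1.256, 0.997)
t=0.020: state=(1.263, 0.994)
t=0.030: state=(1.269, 0.991)
continuing one RK4 step at a time; state shown every 20 steps (Δt=0.2):
t=0.200: state=(1.387, 0.952)
t=0.400: state=(1.544, 0.931)
t=0.600: state=(1.719, 0.937)
t=0.800: state=(1.910, 0.975)
t=1.000: state=(2.115, 1.052)
t=1.200: state=(2.324, 1.177)
t=1.400: state=(2.526, 1.368)
t=1.600: state=(2.700, 1.644)
t=1.800: state=(2.819, 2.030)
t=2.000: state=(2.850, 2.541)
t=2.200: state=(2.765, 3.167)
t=2.400: state=(2.559, 3.845)
t=2.600: state=(2.259, 4.457)
t=2.800: state=(1.921, 4.875)
t=3.000: state=(1.600, 5.022)
t=3.200: state=(1.331, 4.906)
t=3.400: state=(1.126, 4.593)
t=3.600: state=(0.978, 4.167)
t=3.800: state=(0.878, 3.697)
t=4.000: state=(0.815, 3.233)
t=4.160: state=(0.786, 2.886)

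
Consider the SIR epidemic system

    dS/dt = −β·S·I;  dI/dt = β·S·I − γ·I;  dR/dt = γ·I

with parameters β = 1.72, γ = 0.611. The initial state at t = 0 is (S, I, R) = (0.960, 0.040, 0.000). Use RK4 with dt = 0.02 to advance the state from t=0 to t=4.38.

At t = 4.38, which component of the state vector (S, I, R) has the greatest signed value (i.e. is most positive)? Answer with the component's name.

largest component: R

t=0.000: state=(0.960, 0.040, 0.000)
step 1 (dt=0.02): k1=(-0.066, 0.042, 0.024), k2=(-0.067, 0.042, 0.025), k3=(-0.067, 0.042, 0.025), k4=(-0.067, 0.042, 0.025); state += dt/6·(k1+2k2+2k3+k4)
t=0.020: state=(0.959, 0.041, 0.000)
t=0.040: state=(0.957, 0.042, 0.001)
t=0.060: state=(0.956, 0.043, 0.002)
continuing one RK4 step at a time; state shown every 10 steps (Δt=0.2):
t=0.200: state=(0.945, 0.049, 0.005)
t=0.400: state=(0.928, 0.060, 0.012)
t=0.600: state=(0.907, 0.073, 0.020)
t=0.800: state=(0.882, 0.088, 0.030)
t=1.000: state=(0.854, 0.105, 0.042)
t=1.200: state=(0.821, 0.124, 0.056)
t=1.400: state=(0.784, 0.144, 0.072)
t=1.600: state=(0.743, 0.166, 0.091)
t=1.800: state=(0.699, 0.188, 0.112)
t=2.000: state=(0.653, 0.210, 0.137)
t=2.200: state=(0.605, 0.231, 0.164)
t=2.400: state=(0.557, 0.249, 0.193)
t=2.600: state=(0.510, 0.265, 0.225)
t=2.800: state=(0.465, 0.278, 0.258)
t=3.000: state=(0.422, 0.286, 0.292)
t=3.200: state=(0.382, 0.291, 0.328)
t=3.400: state=(0.345, 0.291, 0.363)
t=3.600: state=(0.312, 0.289, 0.399)
t=3.800: state=(0.283, 0.283, 0.434)
t=4.000: state=(0.257, 0.275, 0.468)
t=4.200: state=(0.234, 0.265, 0.501)
t=4.380: state=(0.216, 0.254, 0.529)
compare at T: S=0.216, I=0.254, R=0.529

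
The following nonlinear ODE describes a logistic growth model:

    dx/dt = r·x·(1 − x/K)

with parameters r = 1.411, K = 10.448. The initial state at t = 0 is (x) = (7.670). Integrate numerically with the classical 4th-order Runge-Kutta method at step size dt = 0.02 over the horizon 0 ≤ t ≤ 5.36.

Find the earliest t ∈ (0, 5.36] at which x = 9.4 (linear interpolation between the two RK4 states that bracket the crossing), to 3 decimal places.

t = 0.835

t=0.000: state=(7.670)
step 1 (dt=0.02): k1=(2.878), k2=(2.858), k3=(2.859), k4=(2.839); state += dt/6·(k1+2k2+2k3+k4)
t=0.020: state=(7.727)
t=0.040: state=(7.784)
t=0.060: state=(7.839)
continuing one RK4 step at a time; state shown every 10 steps (Δt=0.2):
t=0.200: state=(8.207)
t=0.400: state=(8.664)
t=0.600: state=(9.043)
t=0.800: state=(9.352)
t=0.820: state=(9.380)
next step: t=0.840: state=(9.407) — x has crossed 9.4
linear interpolation between t=0.820 (9.37982) and t=0.840 (9.40658) → t≈0.835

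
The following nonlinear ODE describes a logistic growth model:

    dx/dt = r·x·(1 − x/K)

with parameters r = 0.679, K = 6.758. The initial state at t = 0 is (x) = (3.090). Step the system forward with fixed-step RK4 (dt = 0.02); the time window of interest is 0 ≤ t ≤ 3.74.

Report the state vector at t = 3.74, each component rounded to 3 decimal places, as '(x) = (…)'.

(x) = (6.179)

t=0.000: state=(3.090)
step 1 (dt=0.02): k1=(1.139), k2=(1.139), k3=(1.139), k4=(1.140); state += dt/6·(k1+2k2+2k3+k4)
t=0.020: state=(3.113)
t=0.040: state=(3.136)
t=0.060: state=(3.158)
continuing one RK4 step at a time; state shown every 10 steps (Δt=0.2):
t=0.200: state=(3.319)
t=0.400: state=(3.548)
t=0.600: state=(3.776)
t=0.800: state=(4.000)
t=1.000: state=(4.219)
t=1.200: state=(4.430)
t=1.400: state=(4.633)
t=1.600: state=(4.825)
t=1.800: state=(5.007)
t=2.000: state=(5.177)
t=2.200: state=(5.336)
t=2.400: state=(5.482)
t=2.600: state=(5.617)
t=2.800: state=(5.740)
t=3.000: state=(5.852)
t=3.200: state=(5.953)
t=3.400: state=(6.045)
t=3.600: state=(6.127)
t=3.740: state=(6.179)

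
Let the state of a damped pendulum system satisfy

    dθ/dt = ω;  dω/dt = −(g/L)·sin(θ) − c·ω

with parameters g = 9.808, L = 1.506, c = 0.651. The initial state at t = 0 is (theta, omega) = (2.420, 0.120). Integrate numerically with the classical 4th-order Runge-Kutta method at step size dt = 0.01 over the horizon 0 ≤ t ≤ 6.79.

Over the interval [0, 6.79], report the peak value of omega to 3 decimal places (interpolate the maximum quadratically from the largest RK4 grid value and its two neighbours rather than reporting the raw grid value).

t=0.000: state=(2.420, 0.120)
step 1 (dt=0.01): k1=(0.120, -4.380), k2=(0.098, -4.363), k3=(0.098, -4.364), k4=(0.076, -4.347); state += dt/6·(k1+2k2+2k3+k4)
t=0.010: state=(2.421, 0.076)
t=0.020: state=(2.422, 0.033)
t=0.030: state=(2.422, -0.010)
continuing one RK4 step at a time; state shown every 25 steps (Δt=0.25):
t=0.250: state=(2.318, -0.924)
t=0.500: state=(1.952, -2.033)
t=0.750: state=(1.295, -3.200)
t=1.000: state=(0.398, -3.807)
t=1.250: state=(-0.496, -3.125)
t=1.500: state=(-1.090, -1.558)
t=1.750: state=(-1.271, 0.083)
t=2.000: state=(-1.070, 1.467)
t=2.250: state=(-0.579, 2.350)
t=2.500: state=(0.033, 2.385)
t=2.750: state=(0.541, 1.571)
t=3.000: state=(0.787, 0.378)
t=3.250: state=(0.737, -0.741)
t=3.500: state=(0.449, -1.480)
t=3.750: state=(0.047, -1.621)
t=4.000: state=(-0.311, -1.160)
t=4.250: state=(-0.504, -0.364)
t=4.500: state=(-0.493, 0.431)
t=4.750: state=(-0.311, 0.965)
t=5.000: state=(-0.046, 1.084)
t=5.250: state=(0.196, 0.794)
t=5.500: state=(0.331, 0.265)
t=5.750: state=(0.328, -0.278)
t=6.000: state=(0.208, -0.642)
t=6.250: state=(0.031, -0.723)
t=6.500: state=(-0.131, -0.530)
t=6.750: state=(-0.221, -0.175)
t=6.790: state=(-0.226, -0.114)
largest grid value and its neighbours: omega(2.370)=2.48738, omega(2.380)=2.48880, omega(2.390)=2.48864
parabola through these three points peaks at t≈2.384 with omega≈2.48892

max omega = 2.489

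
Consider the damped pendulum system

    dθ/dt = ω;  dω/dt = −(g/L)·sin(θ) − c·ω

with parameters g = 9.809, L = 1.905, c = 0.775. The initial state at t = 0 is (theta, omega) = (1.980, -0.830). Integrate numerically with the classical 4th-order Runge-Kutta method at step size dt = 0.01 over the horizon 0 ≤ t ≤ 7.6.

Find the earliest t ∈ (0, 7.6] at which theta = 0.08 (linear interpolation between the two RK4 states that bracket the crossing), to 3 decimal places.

t = 0.854

t=0.000: state=(1.980, -0.830)
step 1 (dt=0.01): k1=(-0.830, -4.081), k2=(-0.850, -4.073), k3=(-0.850, -4.074), k4=(-0.871, -4.066); state += dt/6·(k1+2k2+2k3+k4)
t=0.010: state=(1.971, -0.871)
t=0.020: state=(1.963, -0.911)
t=0.030: state=(1.953, -0.952)
continuing one RK4 step at a time; state shown every 25 steps (Δt=0.25):
t=0.250: state=(1.648, -1.810)
t=0.500: state=(1.088, -2.624)
t=0.750: state=(0.379, -2.925)
t=0.850: state=(0.091, -2.820)
next step: t=0.860: state=(0.063, -2.802) — theta has crossed 0.08
linear interpolation between t=0.850 (0.09072) and t=0.860 (0.06261) → t≈0.854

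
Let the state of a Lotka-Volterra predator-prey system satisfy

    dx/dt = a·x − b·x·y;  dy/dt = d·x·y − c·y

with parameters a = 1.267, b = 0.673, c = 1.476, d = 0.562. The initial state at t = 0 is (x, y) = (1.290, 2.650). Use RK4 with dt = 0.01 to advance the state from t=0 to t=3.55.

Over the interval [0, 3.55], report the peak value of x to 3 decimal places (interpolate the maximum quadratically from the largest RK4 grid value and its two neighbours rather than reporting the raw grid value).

max x = 4.992

t=0.000: state=(1.290, 2.650)
step 1 (dt=0.01): k1=(-0.666, -1.990), k2=(-0.656, -1.988), k3=(-0.656, -1.988), k4=(-0.646, -1.985); state += dt/6·(k1+2k2+2k3+k4)
t=0.010: state=(1.283, 2.630)
t=0.020: state=(1.277, 2.610)
t=0.030: state=(1.271, 2.591)
continuing one RK4 step at a time; state shown every 20 steps (Δt=0.2):
t=0.200: state=(1.194, 2.267)
t=0.400: state=(1.161, 1.925)
t=0.600: state=(1.178, 1.634)
t=0.800: state=(1.239, 1.392)
t=1.000: state=(1.341, 1.198)
t=1.200: state=(1.487, 1.045)
t=1.400: state=(1.678, 0.929)
t=1.600: state=(1.919, 0.846)
t=1.800: state=(2.215, 0.794)
t=2.000: state=(2.569, 0.773)
t=2.200: state=(2.982, 0.785)
t=2.400: state=(3.446, 0.839)
t=2.600: state=(3.940, 0.945)
t=2.800: state=(4.420, 1.126)
t=3.000: state=(4.808, 1.410)
t=3.200: state=(4.990, 1.825)
t=3.400: state=(4.853, 2.370)
t=3.550: state=(4.516, 2.823)
largest grid value and its neighbours: x(3.210)=4.99147, x(3.220)=4.99217, x(3.230)=4.99202
parabola through these three points peaks at t≈3.223 with x≈4.99221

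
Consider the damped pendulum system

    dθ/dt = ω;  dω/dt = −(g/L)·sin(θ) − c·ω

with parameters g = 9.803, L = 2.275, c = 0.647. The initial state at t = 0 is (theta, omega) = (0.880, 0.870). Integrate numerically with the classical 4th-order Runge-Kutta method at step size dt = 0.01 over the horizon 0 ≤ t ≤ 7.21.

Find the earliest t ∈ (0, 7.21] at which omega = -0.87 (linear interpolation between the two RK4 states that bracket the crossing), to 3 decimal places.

t = 0.505

t=0.000: state=(0.880, 0.870)
step 1 (dt=0.01): k1=(0.870, -3.884), k2=(0.851, -3.883), k3=(0.851, -3.883), k4=(0.831, -3.882); state += dt/6·(k1+2k2+2k3+k4)
t=0.010: state=(0.889, 0.831)
t=0.020: state=(0.897, 0.792)
t=0.030: state=(0.904, 0.754)
continuing one RK4 step at a time; state shown every 25 steps (Δt=0.25):
t=0.250: state=(0.978, -0.069)
t=0.500: state=(0.858, -0.857)
next step: t=0.510: state=(0.850, -0.884) — omega has crossed -0.87
linear interpolation between t=0.500 (-0.85708) and t=0.510 (-0.88393) → t≈0.505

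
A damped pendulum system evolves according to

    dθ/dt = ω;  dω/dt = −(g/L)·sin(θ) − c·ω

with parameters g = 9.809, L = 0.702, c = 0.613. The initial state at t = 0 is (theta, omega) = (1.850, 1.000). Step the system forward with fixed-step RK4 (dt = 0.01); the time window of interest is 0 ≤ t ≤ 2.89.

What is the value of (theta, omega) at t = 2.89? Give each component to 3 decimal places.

(theta, omega) = (-0.732, -0.095)

t=0.000: state=(1.850, 1.000)
step 1 (dt=0.01): k1=(1.000, -14.045), k2=(0.930, -13.982), k3=(0.930, -13.984), k4=(0.860, -13.923); state += dt/6·(k1+2k2+2k3+k4)
t=0.010: state=(1.859, 0.860)
t=0.020: state=(1.867, 0.722)
t=0.030: state=(1.874, 0.584)
continuing one RK4 step at a time; state shown every 10 steps (Δt=0.1):
t=0.100: state=(1.882, -0.352)
t=0.200: state=(1.782, -1.636)
t=0.300: state=(1.556, -2.883)
t=0.400: state=(1.208, -4.038)
t=0.500: state=(0.757, -4.920)
t=0.600: state=(0.242, -5.270)
t=0.700: state=(-0.274, -4.928)
t=0.800: state=(-0.723, -3.980)
t=0.900: state=(-1.058, -2.684)
t=1.000: state=(-1.256, -1.279)
t=1.100: state=(-1.315, 0.102)
t=1.200: state=(-1.239, 1.397)
t=1.300: state=(-1.040, 2.548)
t=1.400: state=(-0.738, 3.450)
t=1.500: state=(-0.364, 3.952)
t=1.600: state=(0.035, 3.934)
t=1.700: state=(0.406, 3.397)
t=1.800: state=(0.702, 2.474)
t=1.900: state=(0.894, 1.349)
t=2.000: state=(0.970, 0.172)
t=2.100: state=(0.930, -0.947)
t=2.200: state=(0.785, -1.922)
t=2.300: state=(0.554, -2.652)
t=2.400: state=(0.266, -3.035)
t=2.500: state=(-0.039, -3.006)
t=2.600: state=(-0.321, -2.578)
t=2.700: state=(-0.545, -1.848)
t=2.800: state=(-0.685, -0.948)
t=2.890: state=(-0.732, -0.095)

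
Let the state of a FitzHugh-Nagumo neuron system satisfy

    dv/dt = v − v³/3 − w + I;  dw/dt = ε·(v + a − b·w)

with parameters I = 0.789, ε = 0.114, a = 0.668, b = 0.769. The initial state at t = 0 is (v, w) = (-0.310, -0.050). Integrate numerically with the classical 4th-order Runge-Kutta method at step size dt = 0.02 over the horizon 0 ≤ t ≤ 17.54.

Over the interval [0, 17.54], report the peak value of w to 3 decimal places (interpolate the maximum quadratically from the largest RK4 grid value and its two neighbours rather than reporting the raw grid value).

max w = 1.670

t=0.000: state=(-0.310, -0.050)
step 1 (dt=0.02): k1=(0.539, 0.045), k2=(0.543, 0.046), k3=(0.543, 0.046), k4=(0.548, 0.046); state += dt/6·(k1+2k2+2k3+k4)
t=0.020: state=(-0.299, -0.049)
t=0.040: state=(-0.288, -0.048)
t=0.060: state=(-0.277, -0.047)
continuing one RK4 step at a time; state shown every 50 steps (Δt=1):
t=1.000: state=(0.547, 0.034)
t=2.000: state=(1.702, 0.234)
t=3.000: state=(1.881, 0.489)
t=4.000: state=(1.806, 0.722)
t=5.000: state=(1.711, 0.926)
t=6.000: state=(1.613, 1.103)
t=7.000: state=(1.511, 1.254)
t=8.000: state=(1.404, 1.381)
t=9.000: state=(1.289, 1.485)
t=10.000: state=(1.161, 1.567)
t=11.000: state=(1.008, 1.627)
t=12.000: state=(0.807, 1.662)
t=13.000: state=(0.487, 1.668)
t=14.000: state=(-0.184, 1.622)
t=15.000: state=(-1.465, 1.469)
t=16.000: state=(-1.906, 1.225)
t=17.000: state=(-1.858, 0.989)
t=17.540: state=(-1.812, 0.873)
largest grid value and its neighbours: w(12.640)=1.67021, w(12.660)=1.67022, w(12.680)=1.67021
parabola through these three points peaks at t≈12.664 with w≈1.67022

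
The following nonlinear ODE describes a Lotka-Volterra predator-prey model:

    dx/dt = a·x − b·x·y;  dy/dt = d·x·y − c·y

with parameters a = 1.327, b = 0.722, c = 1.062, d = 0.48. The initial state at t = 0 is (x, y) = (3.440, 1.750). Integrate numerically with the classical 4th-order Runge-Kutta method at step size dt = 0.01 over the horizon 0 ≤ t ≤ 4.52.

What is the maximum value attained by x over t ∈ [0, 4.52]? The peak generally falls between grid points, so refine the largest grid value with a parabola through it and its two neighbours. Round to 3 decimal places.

max x = 3.449

t=0.000: state=(3.440, 1.750)
step 1 (dt=0.01): k1=(0.218, 1.031), k2=(0.206, 1.035), k3=(0.206, 1.035), k4=(0.193, 1.039); state += dt/6·(k1+2k2+2k3+k4)
t=0.010: state=(3.442, 1.760)
t=0.020: state=(3.444, 1.771)
t=0.030: state=(3.445, 1.781)
continuing one RK4 step at a time; state shown every 20 steps (Δt=0.2):
t=0.200: state=(3.430, 1.970)
t=0.400: state=(3.309, 2.203)
t=0.600: state=(3.089, 2.424)
t=0.800: state=(2.800, 2.601)
t=1.000: state=(2.486, 2.711)
t=1.200: state=(2.185, 2.742)
t=1.400: state=(1.921, 2.700)
t=1.600: state=(1.708, 2.598)
t=1.800: state=(1.546, 2.455)
t=2.000: state=(1.431, 2.289)
t=2.200: state=(1.358, 2.115)
t=2.400: state=(1.321, 1.945)
t=2.600: state=(1.316, 1.784)
t=2.800: state=(1.340, 1.639)
t=3.000: state=(1.393, 1.511)
t=3.200: state=(1.472, 1.401)
t=3.400: state=(1.578, 1.311)
t=3.600: state=(1.712, 1.242)
t=3.800: state=(1.873, 1.192)
t=4.000: state=(2.061, 1.164)
t=4.200: state=(2.273, 1.159)
t=4.400: state=(2.504, 1.179)
t=4.520: state=(2.649, 1.204)
largest grid value and its neighbours: x(0.070)=3.44892, x(0.080)=3.44913, x(0.090)=3.44907
parabola through these three points peaks at t≈0.083 with x≈3.44914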